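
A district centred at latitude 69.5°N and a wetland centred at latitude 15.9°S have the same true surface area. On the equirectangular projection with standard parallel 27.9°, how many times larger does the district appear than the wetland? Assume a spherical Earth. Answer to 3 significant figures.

2.75

The equidistant cylindrical projection with φ₀ = 27.9° has h = 1 (meridians true) and k = cos φ₀ / cos φ along parallels.
Areal scale at 69.5°: h·k = 1.000 × 2.524 = 2.524.
Areal scale at 15.9°: h·k = 1.000 × 0.9189 = 0.9189.
Ratio = 2.524/0.9189 ≈ 2.75.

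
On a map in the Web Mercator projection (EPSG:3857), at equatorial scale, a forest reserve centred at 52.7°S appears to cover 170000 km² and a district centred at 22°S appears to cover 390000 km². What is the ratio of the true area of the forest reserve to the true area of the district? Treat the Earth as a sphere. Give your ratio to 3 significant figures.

0.186

Since Mercator area scale is 1/cos²φ, the true area equals the apparent area multiplied by cos²φ.
True area of forest reserve: 170000 × cos²(52.7°) = 170000 × 0.3672 = 62430 km².
True area of district: 390000 × cos²(22°) = 390000 × 0.8597 = 335300 km².
Ratio = 62430 / 335300 ≈ 0.186.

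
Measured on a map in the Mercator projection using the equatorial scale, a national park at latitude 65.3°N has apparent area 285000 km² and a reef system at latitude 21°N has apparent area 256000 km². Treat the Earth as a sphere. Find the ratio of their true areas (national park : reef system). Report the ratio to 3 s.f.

Mercator's areal exaggeration is sec²φ; hence true area = (apparent area) · cos²φ.
True area of national park: 285000 × cos²(65.3°) = 285000 × 0.1746 = 49760 km².
True area of reef system: 256000 × cos²(21°) = 256000 × 0.8716 = 223100 km².
Ratio = 49760 / 223100 ≈ 0.223.

0.223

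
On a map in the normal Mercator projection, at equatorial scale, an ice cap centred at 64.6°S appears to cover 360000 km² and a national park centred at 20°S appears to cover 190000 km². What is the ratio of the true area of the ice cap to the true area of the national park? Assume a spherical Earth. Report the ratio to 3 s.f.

Since Mercator area scale is 1/cos²φ, the true area equals the apparent area multiplied by cos²φ.
True area of ice cap: 360000 × cos²(64.6°) = 360000 × 0.1840 = 66230 km².
True area of national park: 190000 × cos²(20°) = 190000 × 0.8830 = 167800 km².
Ratio = 66230 / 167800 ≈ 0.395.

0.395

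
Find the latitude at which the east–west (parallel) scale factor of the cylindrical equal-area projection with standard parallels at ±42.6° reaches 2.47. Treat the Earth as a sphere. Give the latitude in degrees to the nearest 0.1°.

72.7°

For cylindrical equal-area with standard parallel φ₀, h = cos φ / cos φ₀ and k = cos φ₀ / cos φ, so h·k = 1.
k = cos φ₀ / cos φ = 2.47  ⇒  cos φ = cos 42.6° / 2.47 = 0.2980.
φ = arccos(0.2980) ≈ 72.7°.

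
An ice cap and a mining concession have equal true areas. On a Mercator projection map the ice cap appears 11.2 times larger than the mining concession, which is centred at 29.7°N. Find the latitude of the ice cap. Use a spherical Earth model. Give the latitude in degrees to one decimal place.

75.0°

On Mercator, (apparent₁)/(apparent₂) = sec²φ₁ / sec²φ₂ when true areas are equal.
cos²φ₂ / cos²φ₁ = 11.2  ⇒  cos φ₁ = cos 29.7° / √11.2 = 0.8686/3.347 = 0.2596.
φ₁ = arccos(0.2596) ≈ 75.0°.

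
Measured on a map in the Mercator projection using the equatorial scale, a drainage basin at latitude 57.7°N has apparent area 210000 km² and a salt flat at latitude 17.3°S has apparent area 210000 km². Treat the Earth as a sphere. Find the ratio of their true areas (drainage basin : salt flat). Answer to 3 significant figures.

0.313

Since Mercator area scale is 1/cos²φ, the true area equals the apparent area multiplied by cos²φ.
True area of drainage basin: 210000 × cos²(57.7°) = 210000 × 0.2855 = 59960 km².
True area of salt flat: 210000 × cos²(17.3°) = 210000 × 0.9116 = 191400 km².
Ratio = 59960 / 191400 ≈ 0.313.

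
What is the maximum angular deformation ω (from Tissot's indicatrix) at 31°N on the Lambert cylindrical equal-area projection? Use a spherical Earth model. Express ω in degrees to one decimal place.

The Lambert cylindrical equal-area projection is the cylindrical equal-area projection with its standard parallel at the equator (φ₀ = 0). A cylindrical equal-area projection with standard parallel φ₀ has meridian scale h = cos φ / cos φ₀ and parallel scale k = cos φ₀ / cos φ (so areas are preserved, h·k = 1).
At 31°: h = 0.8572, k = 1.167; principal scales a = 1.167, b = 0.8572.
sin(ω/2) = (a − b)/(a + b) = 0.3095/2.024 = 0.1529, so ω = 2 arcsin(0.1529) ≈ 17.6°.

17.6°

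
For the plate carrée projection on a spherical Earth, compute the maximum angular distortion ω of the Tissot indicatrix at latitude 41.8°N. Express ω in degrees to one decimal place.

For the equirectangular projection with φ₀ = 0 (plate carrée), h = 1 along meridians and k = sec φ along parallels.
At 41.8°: h = 1.000, k = 1.341; principal scales a = 1.341, b = 1.000.
sin(ω/2) = (a − b)/(a + b) = 0.3414/2.341 = 0.1458, so ω = 2 arcsin(0.1458) ≈ 16.8°.

16.8°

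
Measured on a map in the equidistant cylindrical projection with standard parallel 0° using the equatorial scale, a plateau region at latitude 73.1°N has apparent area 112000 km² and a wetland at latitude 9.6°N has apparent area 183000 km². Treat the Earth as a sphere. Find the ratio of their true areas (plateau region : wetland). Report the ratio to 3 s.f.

On the plate carrée, areal scale = h·k = 1 × sec φ, so true area = apparent × cos φ.
True area of plateau region: 112000 × cos(73.1°) = 112000 × 0.2907 = 32560 km².
True area of wetland: 183000 × cos(9.6°) = 183000 × 0.9860 = 180400 km².
Ratio = 32560 / 180400 ≈ 0.180.

0.180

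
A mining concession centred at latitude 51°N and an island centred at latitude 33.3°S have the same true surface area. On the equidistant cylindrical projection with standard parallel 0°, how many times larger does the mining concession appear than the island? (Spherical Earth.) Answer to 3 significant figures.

1.33

In the plate carrée (x = Rλ, y = Rφ), meridians are true-scale (h = 1) and parallels are stretched by k = sec φ.
Areal scale at 51°: h·k = 1.000 × 1.589 = 1.589.
Areal scale at 33.3°: h·k = 1.000 × 1.196 = 1.196.
Ratio = 1.589/1.196 ≈ 1.33.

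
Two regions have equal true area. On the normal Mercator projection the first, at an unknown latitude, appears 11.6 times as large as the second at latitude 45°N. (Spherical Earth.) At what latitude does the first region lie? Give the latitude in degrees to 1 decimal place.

78.0°

For equal true areas on Mercator, apparent areas scale as sec²φ, so the ratio is cos²φ₂ / cos²φ₁.
cos²φ₂ / cos²φ₁ = 11.6  ⇒  cos φ₁ = cos 45° / √11.6 = 0.7071/3.406 = 0.2076.
φ₁ = arccos(0.2076) ≈ 78.0°.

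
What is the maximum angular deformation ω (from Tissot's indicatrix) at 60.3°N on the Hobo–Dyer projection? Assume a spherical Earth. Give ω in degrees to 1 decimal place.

52.1°

The Hobo–Dyer projection is cylindrical equal-area with φ₀ = 37.5°. For cylindrical equal-area with standard parallel φ₀, h = cos φ / cos φ₀ and k = cos φ₀ / cos φ, so h·k = 1.
At 60.3°: h = 0.6245, k = 1.601; principal scales a = 1.601, b = 0.6245.
sin(ω/2) = (a − b)/(a + b) = 0.9767/2.226 = 0.4388, so ω = 2 arcsin(0.4388) ≈ 52.1°.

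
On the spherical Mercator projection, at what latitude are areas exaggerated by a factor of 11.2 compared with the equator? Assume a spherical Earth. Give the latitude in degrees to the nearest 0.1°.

Mercator areal scale is sec²φ.
sec²φ = 11.2  ⇒  cos²φ = 0.08929  ⇒  cos φ = 0.2988.
φ = arccos(0.2988) ≈ 72.6°.

72.6°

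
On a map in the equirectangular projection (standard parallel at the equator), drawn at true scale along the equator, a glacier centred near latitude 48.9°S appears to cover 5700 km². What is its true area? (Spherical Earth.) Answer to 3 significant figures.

3750 km²

In the plate carrée (x = Rλ, y = Rφ), meridians are true-scale (h = 1) and parallels are stretched by k = sec φ.
Areal scale = h·k = 1 × sec φ; at 48.9°, h = 1.000, k = 1.521, so h·k = 1.521.
True area = apparent / (areal scale) = 5700 / 1.521 ≈ 3750 km².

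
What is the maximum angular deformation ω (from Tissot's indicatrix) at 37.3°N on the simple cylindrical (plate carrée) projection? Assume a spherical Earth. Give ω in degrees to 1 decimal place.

In the plate carrée (x = Rλ, y = Rφ), meridians are true-scale (h = 1) and parallels are stretched by k = sec φ.
At 37.3°: h = 1.000, k = 1.257; principal scales a = 1.257, b = 1.000.
sin(ω/2) = (a − b)/(a + b) = 0.2571/2.257 = 0.1139, so ω = 2 arcsin(0.1139) ≈ 13.1°.

13.1°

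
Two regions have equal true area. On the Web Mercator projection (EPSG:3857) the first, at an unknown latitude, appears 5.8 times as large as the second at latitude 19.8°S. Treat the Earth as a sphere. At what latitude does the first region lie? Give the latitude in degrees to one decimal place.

67.0°

Mercator areal scale is sec²φ, so apparent-area ratio = sec²φ₁ / sec²φ₂ = cos²φ₂ / cos²φ₁.
cos²φ₂ / cos²φ₁ = 5.8  ⇒  cos φ₁ = cos 19.8° / √5.8 = 0.9409/2.408 = 0.3907.
φ₁ = arccos(0.3907) ≈ 67.0°.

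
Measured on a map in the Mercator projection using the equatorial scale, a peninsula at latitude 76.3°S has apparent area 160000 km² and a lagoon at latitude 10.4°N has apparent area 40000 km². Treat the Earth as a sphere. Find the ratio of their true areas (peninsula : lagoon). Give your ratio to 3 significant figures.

0.232

Since Mercator area scale is 1/cos²φ, the true area equals the apparent area multiplied by cos²φ.
True area of peninsula: 160000 × cos²(76.3°) = 160000 × 0.05609 = 8975 km².
True area of lagoon: 40000 × cos²(10.4°) = 40000 × 0.9674 = 38700 km².
Ratio = 8975 / 38700 ≈ 0.232.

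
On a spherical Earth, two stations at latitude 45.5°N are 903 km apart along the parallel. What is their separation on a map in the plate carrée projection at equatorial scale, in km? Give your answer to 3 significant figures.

For the equirectangular projection with φ₀ = 0 (plate carrée), h = 1 along meridians and k = sec φ along parallels.
Along the parallel, k = sec 45.5° = 1/0.7009 = 1.427.
Map distance = 903 × 1.427 ≈ 1290 km.

1290 km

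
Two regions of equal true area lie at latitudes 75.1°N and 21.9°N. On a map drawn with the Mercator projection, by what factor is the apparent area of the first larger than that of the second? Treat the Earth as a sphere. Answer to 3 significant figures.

13.0

Mercator is conformal with k = sec φ, so areal scale = k² = sec²φ.
At 75.1°: sec²(75.1°) = 1/0.2571² = 15.12.
At 21.9°: sec²(21.9°) = 1/0.9278² = 1.162.
Ratio = 15.12/1.162 = cos²(21.9°)/cos²(75.1°) ≈ 13.0.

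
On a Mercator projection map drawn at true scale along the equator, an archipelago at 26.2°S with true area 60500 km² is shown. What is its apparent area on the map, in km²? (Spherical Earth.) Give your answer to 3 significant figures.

75100 km²

Mercator is conformal, so the point scale is isotropic: h = k = sec φ = 1/cos φ.
Areal scale = k² = sec²φ = 1/cos²(26.2°) = 1/0.8973² = 1.242.
Apparent area = 60500 × 1.242 ≈ 75100 km².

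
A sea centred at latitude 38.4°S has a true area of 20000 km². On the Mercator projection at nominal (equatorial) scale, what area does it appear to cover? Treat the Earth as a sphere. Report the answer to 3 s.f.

Mercator is conformal, so the point scale is isotropic: h = k = sec φ = 1/cos φ.
Areal scale = k² = sec²φ = 1/cos²(38.4°) = 1/0.7837² = 1.628.
Apparent area = 20000 × 1.628 ≈ 32600 km².

32600 km²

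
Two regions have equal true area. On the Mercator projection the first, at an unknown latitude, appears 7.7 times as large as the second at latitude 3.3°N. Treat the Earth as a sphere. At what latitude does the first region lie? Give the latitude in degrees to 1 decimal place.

68.9°

Mercator areal scale is sec²φ, so apparent-area ratio = sec²φ₁ / sec²φ₂ = cos²φ₂ / cos²φ₁.
cos²φ₂ / cos²φ₁ = 7.7  ⇒  cos φ₁ = cos 3.3° / √7.7 = 0.9983/2.775 = 0.3598.
φ₁ = arccos(0.3598) ≈ 68.9°.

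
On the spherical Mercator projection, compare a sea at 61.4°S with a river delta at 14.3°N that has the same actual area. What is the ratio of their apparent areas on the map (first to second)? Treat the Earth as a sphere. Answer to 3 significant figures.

Mercator areal scale is sec²φ.
At 61.4°: sec²(61.4°) = 1/0.4787² = 4.364.
At 14.3°: sec²(14.3°) = 1/0.9690² = 1.065.
Ratio = 4.364/1.065 = cos²(14.3°)/cos²(61.4°) ≈ 4.10.

4.10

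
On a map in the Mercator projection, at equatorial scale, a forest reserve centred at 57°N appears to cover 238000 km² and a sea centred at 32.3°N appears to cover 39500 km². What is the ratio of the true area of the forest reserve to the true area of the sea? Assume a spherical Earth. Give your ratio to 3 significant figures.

2.50

Since Mercator area scale is 1/cos²φ, the true area equals the apparent area multiplied by cos²φ.
True area of forest reserve: 238000 × cos²(57°) = 238000 × 0.2966 = 70600 km².
True area of sea: 39500 × cos²(32.3°) = 39500 × 0.7145 = 28220 km².
Ratio = 70600 / 28220 ≈ 2.50.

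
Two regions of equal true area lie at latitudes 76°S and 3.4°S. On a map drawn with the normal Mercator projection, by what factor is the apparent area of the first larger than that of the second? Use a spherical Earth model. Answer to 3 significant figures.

Mercator areal scale is sec²φ.
At 76°: sec²(76°) = 1/0.2419² = 17.09.
At 3.4°: sec²(3.4°) = 1/0.9982² = 1.004.
Ratio = 17.09/1.004 = cos²(3.4°)/cos²(76°) ≈ 17.0.

17.0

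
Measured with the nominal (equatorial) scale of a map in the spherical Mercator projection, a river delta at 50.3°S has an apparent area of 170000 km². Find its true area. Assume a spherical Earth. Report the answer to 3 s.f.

Mercator is conformal, so the point scale is isotropic: h = k = sec φ = 1/cos φ.
Areal scale = k² = sec²φ = 1/cos²(50.3°) = 1/0.6388² = 2.451.
True area = apparent / (areal scale) = 170000 / 2.451 ≈ 69400 km².

69400 km²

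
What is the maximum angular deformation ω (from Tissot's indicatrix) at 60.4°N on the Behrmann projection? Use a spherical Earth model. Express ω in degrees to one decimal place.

61.2°

The Behrmann projection is cylindrical equal-area with φ₀ = 30°. For cylindrical equal-area with standard parallel φ₀, h = cos φ / cos φ₀ and k = cos φ₀ / cos φ, so h·k = 1.
At 60.4°: h = 0.5704, k = 1.753; principal scales a = 1.753, b = 0.5704.
sin(ω/2) = (a − b)/(a + b) = 1.183/2.324 = 0.5091, so ω = 2 arcsin(0.5091) ≈ 61.2°.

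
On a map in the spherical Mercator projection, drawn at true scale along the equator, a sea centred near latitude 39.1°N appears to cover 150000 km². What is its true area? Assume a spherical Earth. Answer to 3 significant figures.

90300 km²

The Mercator projection is conformal; its linear scale factor is the same in every direction and equals sec φ = 1/cos φ.
Areal scale = k² = sec²φ = 1/cos²(39.1°) = 1/0.7760² = 1.660.
True area = apparent / (areal scale) = 150000 / 1.660 ≈ 90300 km².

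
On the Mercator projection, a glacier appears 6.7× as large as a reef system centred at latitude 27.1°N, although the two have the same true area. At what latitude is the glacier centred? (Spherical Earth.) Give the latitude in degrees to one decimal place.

69.9°

On Mercator, (apparent₁)/(apparent₂) = sec²φ₁ / sec²φ₂ when true areas are equal.
cos²φ₂ / cos²φ₁ = 6.7  ⇒  cos φ₁ = cos 27.1° / √6.7 = 0.8902/2.588 = 0.3439.
φ₁ = arccos(0.3439) ≈ 69.9°.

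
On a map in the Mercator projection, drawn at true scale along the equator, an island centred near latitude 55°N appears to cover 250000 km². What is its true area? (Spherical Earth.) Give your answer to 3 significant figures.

82200 km²

For Mercator, h = k = sec φ (a conformal cylindrical projection has a single point scale, 1/cos φ).
Areal scale = k² = sec²φ = 1/cos²(55°) = 1/0.5736² = 3.040.
True area = apparent / (areal scale) = 250000 / 3.040 ≈ 82200 km².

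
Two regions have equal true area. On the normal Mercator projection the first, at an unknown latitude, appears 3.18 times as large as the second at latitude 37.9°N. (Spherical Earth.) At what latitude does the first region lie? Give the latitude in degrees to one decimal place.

Mercator areal scale is sec²φ, so apparent-area ratio = sec²φ₁ / sec²φ₂ = cos²φ₂ / cos²φ₁.
cos²φ₂ / cos²φ₁ = 3.18  ⇒  cos φ₁ = cos 37.9° / √3.18 = 0.7891/1.783 = 0.4425.
φ₁ = arccos(0.4425) ≈ 63.7°.

63.7°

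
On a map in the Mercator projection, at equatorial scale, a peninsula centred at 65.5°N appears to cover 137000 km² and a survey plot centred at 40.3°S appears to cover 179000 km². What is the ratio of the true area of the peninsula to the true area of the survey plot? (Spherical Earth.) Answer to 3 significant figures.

Mercator's areal exaggeration is sec²φ; hence true area = (apparent area) · cos²φ.
True area of peninsula: 137000 × cos²(65.5°) = 137000 × 0.1720 = 23560 km².
True area of survey plot: 179000 × cos²(40.3°) = 179000 × 0.5817 = 104100 km².
Ratio = 23560 / 104100 ≈ 0.226.

0.226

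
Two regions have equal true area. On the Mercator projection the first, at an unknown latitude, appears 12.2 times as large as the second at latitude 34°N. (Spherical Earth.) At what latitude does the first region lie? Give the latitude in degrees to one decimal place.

On Mercator, (apparent₁)/(apparent₂) = sec²φ₁ / sec²φ₂ when true areas are equal.
cos²φ₂ / cos²φ₁ = 12.2  ⇒  cos φ₁ = cos 34° / √12.2 = 0.8290/3.493 = 0.2374.
φ₁ = arccos(0.2374) ≈ 76.3°.

76.3°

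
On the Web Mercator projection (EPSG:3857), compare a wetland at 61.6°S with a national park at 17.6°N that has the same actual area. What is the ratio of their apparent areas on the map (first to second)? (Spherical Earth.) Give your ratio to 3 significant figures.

4.02

Mercator areal scale is sec²φ.
At 61.6°: sec²(61.6°) = 1/0.4756² = 4.421.
At 17.6°: sec²(17.6°) = 1/0.9532² = 1.101.
Ratio = 4.421/1.101 = cos²(17.6°)/cos²(61.6°) ≈ 4.02.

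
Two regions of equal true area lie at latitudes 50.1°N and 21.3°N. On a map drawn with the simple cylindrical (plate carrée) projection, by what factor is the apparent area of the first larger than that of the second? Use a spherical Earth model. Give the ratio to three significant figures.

For the equirectangular projection with φ₀ = 0 (plate carrée), h = 1 along meridians and k = sec φ along parallels.
Areal scale at 50.1°: h·k = 1.000 × 1.559 = 1.559.
Areal scale at 21.3°: h·k = 1.000 × 1.073 = 1.073.
Ratio = 1.559/1.073 ≈ 1.45.

1.45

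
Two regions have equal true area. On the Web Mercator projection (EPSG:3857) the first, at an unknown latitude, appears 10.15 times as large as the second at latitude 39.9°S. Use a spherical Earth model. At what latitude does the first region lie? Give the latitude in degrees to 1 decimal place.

On Mercator, (apparent₁)/(apparent₂) = sec²φ₁ / sec²φ₂ when true areas are equal.
cos²φ₂ / cos²φ₁ = 10.15  ⇒  cos φ₁ = cos 39.9° / √10.15 = 0.7672/3.186 = 0.2408.
φ₁ = arccos(0.2408) ≈ 76.1°.

76.1°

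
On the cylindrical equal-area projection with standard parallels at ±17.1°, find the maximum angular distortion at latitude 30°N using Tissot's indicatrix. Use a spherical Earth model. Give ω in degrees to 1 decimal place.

11.3°

For cylindrical equal-area with standard parallel φ₀, h = cos φ / cos φ₀ and k = cos φ₀ / cos φ, so h·k = 1.
At 30°: h = 0.9061, k = 1.104; principal scales a = 1.104, b = 0.9061.
sin(ω/2) = (a − b)/(a + b) = 0.1976/2.010 = 0.09831, so ω = 2 arcsin(0.09831) ≈ 11.3°.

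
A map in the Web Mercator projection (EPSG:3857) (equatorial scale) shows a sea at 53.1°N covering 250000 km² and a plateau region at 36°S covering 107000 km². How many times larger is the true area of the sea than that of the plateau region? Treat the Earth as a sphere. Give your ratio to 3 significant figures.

On Mercator the areal scale is sec²φ, so true area = apparent × cos²φ.
True area of sea: 250000 × cos²(53.1°) = 250000 × 0.3605 = 90130 km².
True area of plateau region: 107000 × cos²(36°) = 107000 × 0.6545 = 70030 km².
Ratio = 90130 / 70030 ≈ 1.29.

1.29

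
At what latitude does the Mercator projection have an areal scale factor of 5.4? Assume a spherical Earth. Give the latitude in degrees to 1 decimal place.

64.5°

Mercator areal scale is sec²φ.
sec²φ = 5.4  ⇒  cos²φ = 0.1852  ⇒  cos φ = 0.4303.
φ = arccos(0.4303) ≈ 64.5°.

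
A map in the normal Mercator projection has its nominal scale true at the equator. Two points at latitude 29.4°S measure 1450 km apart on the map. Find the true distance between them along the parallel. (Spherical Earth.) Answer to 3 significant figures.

1260 km

Mercator is conformal, so the point scale is isotropic: h = k = sec φ = 1/cos φ.
Along the parallel at 29.4°, map distances are exaggerated by k = sec 29.4° = 1.148.
True distance = 1450 / 1.148 = 1450 × cos 29.4° ≈ 1260 km.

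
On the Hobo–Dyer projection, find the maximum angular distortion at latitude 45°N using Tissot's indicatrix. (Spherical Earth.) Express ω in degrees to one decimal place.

13.2°

The Hobo–Dyer projection is cylindrical equal-area with φ₀ = 37.5°. Cylindrical equal-area (φ₀ = 37.5°): h = cos φ / cos 37.5° along meridians, k = cos 37.5° / cos φ along parallels; h·k = 1.
At 45°: h = 0.8913, k = 1.122; principal scales a = 1.122, b = 0.8913.
sin(ω/2) = (a − b)/(a + b) = 0.2307/2.013 = 0.1146, so ω = 2 arcsin(0.1146) ≈ 13.2°.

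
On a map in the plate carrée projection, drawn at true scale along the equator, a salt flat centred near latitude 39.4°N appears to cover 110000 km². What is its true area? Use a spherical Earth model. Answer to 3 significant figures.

85000 km²

Plate carrée maps x = Rλ, y = Rφ. The meridian scale is h = 1 and the parallel scale is k = 1/cos φ = sec φ.
Areal scale = h·k = 1 × sec φ; at 39.4°, h = 1.000, k = 1.294, so h·k = 1.294.
True area = apparent / (areal scale) = 110000 / 1.294 ≈ 85000 km².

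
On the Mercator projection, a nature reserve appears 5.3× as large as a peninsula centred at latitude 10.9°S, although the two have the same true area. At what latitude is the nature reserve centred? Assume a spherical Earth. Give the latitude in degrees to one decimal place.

Mercator areal scale is sec²φ, so apparent-area ratio = sec²φ₁ / sec²φ₂ = cos²φ₂ / cos²φ₁.
cos²φ₂ / cos²φ₁ = 5.3  ⇒  cos φ₁ = cos 10.9° / √5.3 = 0.9820/2.302 = 0.4265.
φ₁ = arccos(0.4265) ≈ 64.8°.

64.8°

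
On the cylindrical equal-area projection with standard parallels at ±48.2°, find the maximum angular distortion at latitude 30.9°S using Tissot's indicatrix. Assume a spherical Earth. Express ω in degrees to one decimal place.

Cylindrical equal-area (φ₀ = 48.2°): h = cos φ / cos 48.2° along meridians, k = cos 48.2° / cos φ along parallels; h·k = 1.
At 30.9°: h = 1.287, k = 0.7768; principal scales a = 1.287, b = 0.7768.
sin(ω/2) = (a − b)/(a + b) = 0.5106/2.064 = 0.2474, so ω = 2 arcsin(0.2474) ≈ 28.6°.

28.6°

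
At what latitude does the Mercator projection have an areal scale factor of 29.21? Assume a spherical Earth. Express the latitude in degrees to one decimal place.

Mercator areal scale is sec²φ.
sec²φ = 29.21  ⇒  cos²φ = 0.03423  ⇒  cos φ = 0.1850.
φ = arccos(0.1850) ≈ 79.3°.

79.3°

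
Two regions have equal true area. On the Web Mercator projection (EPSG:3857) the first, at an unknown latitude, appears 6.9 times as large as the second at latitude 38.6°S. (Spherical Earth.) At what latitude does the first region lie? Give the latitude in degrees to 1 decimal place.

72.7°

Mercator areal scale is sec²φ, so apparent-area ratio = sec²φ₁ / sec²φ₂ = cos²φ₂ / cos²φ₁.
cos²φ₂ / cos²φ₁ = 6.9  ⇒  cos φ₁ = cos 38.6° / √6.9 = 0.7815/2.627 = 0.2975.
φ₁ = arccos(0.2975) ≈ 72.7°.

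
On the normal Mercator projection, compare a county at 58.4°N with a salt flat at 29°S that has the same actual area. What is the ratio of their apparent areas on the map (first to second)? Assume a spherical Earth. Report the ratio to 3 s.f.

Mercator areal scale is sec²φ.
At 58.4°: sec²(58.4°) = 1/0.5240² = 3.642.
At 29°: sec²(29°) = 1/0.8746² = 1.307.
Ratio = 3.642/1.307 = cos²(29°)/cos²(58.4°) ≈ 2.79.

2.79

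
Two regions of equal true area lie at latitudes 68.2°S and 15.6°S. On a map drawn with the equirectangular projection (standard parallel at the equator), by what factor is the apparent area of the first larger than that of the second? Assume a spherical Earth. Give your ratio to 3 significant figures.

For the equirectangular projection with φ₀ = 0 (plate carrée), h = 1 along meridians and k = sec φ along parallels.
Areal scale at 68.2°: h·k = 1.000 × 2.693 = 2.693.
Areal scale at 15.6°: h·k = 1.000 × 1.038 = 1.038.
Ratio = 2.693/1.038 ≈ 2.59.

2.59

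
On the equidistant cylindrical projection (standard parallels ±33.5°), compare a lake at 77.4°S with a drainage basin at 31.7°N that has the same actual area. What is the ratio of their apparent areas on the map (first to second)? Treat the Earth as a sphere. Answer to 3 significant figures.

3.90

The equidistant cylindrical projection with φ₀ = 33.5° has h = 1 (meridians true) and k = cos φ₀ / cos φ along parallels.
Areal scale at 77.4°: h·k = 1.000 × 3.823 = 3.823.
Areal scale at 31.7°: h·k = 1.000 × 0.9801 = 0.9801.
Ratio = 3.823/0.9801 ≈ 3.90.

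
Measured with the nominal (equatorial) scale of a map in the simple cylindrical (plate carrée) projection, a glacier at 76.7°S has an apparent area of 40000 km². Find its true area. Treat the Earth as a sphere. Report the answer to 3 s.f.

9200 km²

For the equirectangular projection with φ₀ = 0 (plate carrée), h = 1 along meridians and k = sec φ along parallels.
Areal scale = h·k = 1 × sec φ; at 76.7°, h = 1.000, k = 4.347, so h·k = 4.347.
True area = apparent / (areal scale) = 40000 / 4.347 ≈ 9200 km².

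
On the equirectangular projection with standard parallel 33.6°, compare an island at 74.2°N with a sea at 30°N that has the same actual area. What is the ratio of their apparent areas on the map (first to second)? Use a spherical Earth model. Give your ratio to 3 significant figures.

In the equirectangular projection with standard parallel φ₀ = 33.6° (x = Rλ cos φ₀, y = Rφ), meridians are true-scale (h = 1) and the parallel scale is k = cos φ₀ / cos φ.
Areal scale at 74.2°: h·k = 1.000 × 3.059 = 3.059.
Areal scale at 30°: h·k = 1.000 × 0.9618 = 0.9618.
Ratio = 3.059/0.9618 ≈ 3.18.

3.18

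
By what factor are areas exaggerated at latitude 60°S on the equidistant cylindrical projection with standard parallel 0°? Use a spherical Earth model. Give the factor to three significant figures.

For the equirectangular projection with φ₀ = 0 (plate carrée), h = 1 along meridians and k = sec φ along parallels.
Areal scale = h·k = 1 × sec φ; at 60°, h = 1.000, k = 2.000, so h·k = 2.000.

2.00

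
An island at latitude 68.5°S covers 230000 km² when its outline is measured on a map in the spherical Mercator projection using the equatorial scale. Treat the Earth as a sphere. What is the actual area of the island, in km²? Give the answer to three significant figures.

The Mercator projection is conformal; its linear scale factor is the same in every direction and equals sec φ = 1/cos φ.
Areal scale = k² = sec²φ = 1/cos²(68.5°) = 1/0.3665² = 7.445.
True area = apparent / (areal scale) = 230000 / 7.445 ≈ 30900 km².

30900 km²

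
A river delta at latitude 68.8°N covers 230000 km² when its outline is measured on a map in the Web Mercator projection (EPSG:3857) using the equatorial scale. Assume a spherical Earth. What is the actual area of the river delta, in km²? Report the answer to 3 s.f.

30100 km²

Mercator is conformal, so the point scale is isotropic: h = k = sec φ = 1/cos φ.
Areal scale = k² = sec²φ = 1/cos²(68.8°) = 1/0.3616² = 7.647.
True area = apparent / (areal scale) = 230000 / 7.647 ≈ 30100 km².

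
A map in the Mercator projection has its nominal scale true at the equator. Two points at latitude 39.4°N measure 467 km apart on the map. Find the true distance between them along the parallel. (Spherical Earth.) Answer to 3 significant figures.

The Mercator projection is conformal; its linear scale factor is the same in every direction and equals sec φ = 1/cos φ.
Along the parallel at 39.4°, map distances are exaggerated by k = sec 39.4° = 1.294.
True distance = 467 / 1.294 = 467 × cos 39.4° ≈ 361 km.

361 km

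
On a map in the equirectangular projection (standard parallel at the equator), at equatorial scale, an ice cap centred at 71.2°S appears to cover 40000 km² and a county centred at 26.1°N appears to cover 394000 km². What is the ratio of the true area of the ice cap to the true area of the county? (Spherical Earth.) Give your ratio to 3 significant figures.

0.0364

Plate carrée has h = 1 and k = sec φ, giving areal scale sec φ; true area = (apparent area) · cos φ.
True area of ice cap: 40000 × cos(71.2°) = 40000 × 0.3223 = 12890 km².
True area of county: 394000 × cos(26.1°) = 394000 × 0.8980 = 353800 km².
Ratio = 12890 / 353800 ≈ 0.0364.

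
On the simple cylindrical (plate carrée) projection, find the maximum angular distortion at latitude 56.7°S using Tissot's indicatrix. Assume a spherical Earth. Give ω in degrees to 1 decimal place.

For the equirectangular projection with φ₀ = 0 (plate carrée), h = 1 along meridians and k = sec φ along parallels.
At 56.7°: h = 1.000, k = 1.821; principal scales a = 1.821, b = 1.000.
sin(ω/2) = (a − b)/(a + b) = 0.8214/2.821 = 0.2911, so ω = 2 arcsin(0.2911) ≈ 33.9°.

33.9°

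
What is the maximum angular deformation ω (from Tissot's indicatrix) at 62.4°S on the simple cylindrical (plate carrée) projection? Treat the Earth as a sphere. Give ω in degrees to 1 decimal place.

In the plate carrée (x = Rλ, y = Rφ), meridians are true-scale (h = 1) and parallels are stretched by k = sec φ.
At 62.4°: h = 1.000, k = 2.158; principal scales a = 2.158, b = 1.000.
sin(ω/2) = (a − b)/(a + b) = 1.158/3.158 = 0.3668, so ω = 2 arcsin(0.3668) ≈ 43.0°.

43.0°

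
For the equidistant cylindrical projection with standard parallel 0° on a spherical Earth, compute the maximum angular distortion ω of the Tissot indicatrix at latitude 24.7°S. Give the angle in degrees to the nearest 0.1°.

5.5°

Plate carrée maps x = Rλ, y = Rφ. The meridian scale is h = 1 and the parallel scale is k = 1/cos φ = sec φ.
At 24.7°: h = 1.000, k = 1.101; principal scales a = 1.101, b = 1.000.
sin(ω/2) = (a − b)/(a + b) = 0.1007/2.101 = 0.04794, so ω = 2 arcsin(0.04794) ≈ 5.5°.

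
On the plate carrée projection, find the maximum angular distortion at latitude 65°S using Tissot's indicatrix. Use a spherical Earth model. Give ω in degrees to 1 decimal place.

In the plate carrée (x = Rλ, y = Rφ), meridians are true-scale (h = 1) and parallels are stretched by k = sec φ.
At 65°: h = 1.000, k = 2.366; principal scales a = 2.366, b = 1.000.
sin(ω/2) = (a − b)/(a + b) = 1.366/3.366 = 0.4059, so ω = 2 arcsin(0.4059) ≈ 47.9°.

47.9°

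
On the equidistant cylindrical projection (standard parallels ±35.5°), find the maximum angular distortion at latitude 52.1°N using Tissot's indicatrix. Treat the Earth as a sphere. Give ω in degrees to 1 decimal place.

16.1°

The equidistant cylindrical projection with φ₀ = 35.5° has h = 1 (meridians true) and k = cos φ₀ / cos φ along parallels.
At 52.1°: h = 1.000, k = 1.325; principal scales a = 1.325, b = 1.000.
sin(ω/2) = (a − b)/(a + b) = 0.3253/2.325 = 0.1399, so ω = 2 arcsin(0.1399) ≈ 16.1°.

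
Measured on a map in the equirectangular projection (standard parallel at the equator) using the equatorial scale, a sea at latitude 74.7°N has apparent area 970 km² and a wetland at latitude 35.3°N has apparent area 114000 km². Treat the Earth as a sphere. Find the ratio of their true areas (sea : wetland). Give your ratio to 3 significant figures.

0.00275

Plate carrée has h = 1 and k = sec φ, giving areal scale sec φ; true area = (apparent area) · cos φ.
True area of sea: 970 × cos(74.7°) = 970 × 0.2639 = 256.0 km².
True area of wetland: 114000 × cos(35.3°) = 114000 × 0.8161 = 93040 km².
Ratio = 256.0 / 93040 ≈ 0.00275.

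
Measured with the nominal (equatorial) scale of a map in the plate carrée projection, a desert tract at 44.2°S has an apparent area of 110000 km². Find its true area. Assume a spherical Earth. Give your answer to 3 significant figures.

78900 km²

In the plate carrée (x = Rλ, y = Rφ), meridians are true-scale (h = 1) and parallels are stretched by k = sec φ.
Areal scale = h·k = 1 × sec φ; at 44.2°, h = 1.000, k = 1.395, so h·k = 1.395.
True area = apparent / (areal scale) = 110000 / 1.395 ≈ 78900 km².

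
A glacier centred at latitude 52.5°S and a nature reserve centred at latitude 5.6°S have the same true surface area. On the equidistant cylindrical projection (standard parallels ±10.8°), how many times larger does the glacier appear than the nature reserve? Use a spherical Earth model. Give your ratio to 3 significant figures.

The equidistant cylindrical projection with φ₀ = 10.8° has h = 1 (meridians true) and k = cos φ₀ / cos φ along parallels.
Areal scale at 52.5°: h·k = 1.000 × 1.614 = 1.614.
Areal scale at 5.6°: h·k = 1.000 × 0.9870 = 0.9870.
Ratio = 1.614/0.9870 ≈ 1.63.

1.63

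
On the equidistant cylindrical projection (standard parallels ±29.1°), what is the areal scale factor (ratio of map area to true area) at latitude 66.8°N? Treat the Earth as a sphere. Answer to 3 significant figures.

2.22

With standard parallel φ₀ = 29.1°, the equirectangular projection gives x = Rλ cos φ₀, y = Rφ, so h = 1 and k = cos 29.1° / cos φ.
Areal scale = h·k = 1 × cos φ₀ / cos φ; at 66.8°, h = 1.000, k = 2.218, so h·k = 2.218.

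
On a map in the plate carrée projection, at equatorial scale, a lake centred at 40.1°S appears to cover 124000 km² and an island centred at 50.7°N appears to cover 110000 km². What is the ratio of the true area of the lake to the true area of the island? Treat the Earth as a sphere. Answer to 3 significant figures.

1.36

Plate carrée has h = 1 and k = sec φ, giving areal scale sec φ; true area = (apparent area) · cos φ.
True area of lake: 124000 × cos(40.1°) = 124000 × 0.7649 = 94850 km².
True area of island: 110000 × cos(50.7°) = 110000 × 0.6334 = 69670 km².
Ratio = 94850 / 69670 ≈ 1.36.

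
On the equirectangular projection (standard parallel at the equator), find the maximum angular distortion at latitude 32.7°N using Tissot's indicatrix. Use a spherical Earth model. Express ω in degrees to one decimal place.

For the equirectangular projection with φ₀ = 0 (plate carrée), h = 1 along meridians and k = sec φ along parallels.
At 32.7°: h = 1.000, k = 1.188; principal scales a = 1.188, b = 1.000.
sin(ω/2) = (a − b)/(a + b) = 0.1883/2.188 = 0.08606, so ω = 2 arcsin(0.08606) ≈ 9.9°.

9.9°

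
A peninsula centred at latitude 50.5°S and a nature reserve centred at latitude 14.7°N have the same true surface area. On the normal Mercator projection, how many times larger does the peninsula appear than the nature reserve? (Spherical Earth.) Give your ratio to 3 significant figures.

Mercator areal scale is sec²φ.
At 50.5°: sec²(50.5°) = 1/0.6361² = 2.472.
At 14.7°: sec²(14.7°) = 1/0.9673² = 1.069.
Ratio = 2.472/1.069 = cos²(14.7°)/cos²(50.5°) ≈ 2.31.

2.31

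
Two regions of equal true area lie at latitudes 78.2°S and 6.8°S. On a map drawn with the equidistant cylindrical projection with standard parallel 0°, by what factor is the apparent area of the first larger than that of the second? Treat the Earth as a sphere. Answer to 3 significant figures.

4.86

In the plate carrée (x = Rλ, y = Rφ), meridians are true-scale (h = 1) and parallels are stretched by k = sec φ.
Areal scale at 78.2°: h·k = 1.000 × 4.890 = 4.890.
Areal scale at 6.8°: h·k = 1.000 × 1.007 = 1.007.
Ratio = 4.890/1.007 ≈ 4.86.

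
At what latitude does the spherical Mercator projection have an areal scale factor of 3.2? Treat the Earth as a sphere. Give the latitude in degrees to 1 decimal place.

56.0°

Mercator areal scale is sec²φ.
sec²φ = 3.2  ⇒  cos²φ = 0.3125  ⇒  cos φ = 0.5590.
φ = arccos(0.5590) ≈ 56.0°.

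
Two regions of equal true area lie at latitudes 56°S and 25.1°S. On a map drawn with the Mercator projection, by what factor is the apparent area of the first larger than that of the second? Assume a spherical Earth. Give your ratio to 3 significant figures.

Mercator is conformal with k = sec φ, so areal scale = k² = sec²φ.
At 56°: sec²(56°) = 1/0.5592² = 3.198.
At 25.1°: sec²(25.1°) = 1/0.9056² = 1.219.
Ratio = 3.198/1.219 = cos²(25.1°)/cos²(56°) ≈ 2.62.

2.62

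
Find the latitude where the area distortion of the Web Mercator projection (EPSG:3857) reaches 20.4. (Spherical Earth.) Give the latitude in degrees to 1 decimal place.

77.2°

Mercator areal scale is sec²φ.
sec²φ = 20.4  ⇒  cos²φ = 0.04902  ⇒  cos φ = 0.2214.
φ = arccos(0.2214) ≈ 77.2°.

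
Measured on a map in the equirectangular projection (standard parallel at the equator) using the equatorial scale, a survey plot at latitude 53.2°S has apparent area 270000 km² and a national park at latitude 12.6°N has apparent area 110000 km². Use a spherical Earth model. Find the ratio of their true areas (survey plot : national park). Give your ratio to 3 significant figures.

On the plate carrée, areal scale = h·k = 1 × sec φ, so true area = apparent × cos φ.
True area of survey plot: 270000 × cos(53.2°) = 270000 × 0.5990 = 161700 km².
True area of national park: 110000 × cos(12.6°) = 110000 × 0.9759 = 107400 km².
Ratio = 161700 / 107400 ≈ 1.51.

1.51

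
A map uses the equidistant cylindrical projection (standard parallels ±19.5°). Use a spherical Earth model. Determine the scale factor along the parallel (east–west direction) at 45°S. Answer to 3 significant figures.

1.33

With standard parallel φ₀ = 19.5°, the equirectangular projection gives x = Rλ cos φ₀, y = Rφ, so h = 1 and k = cos 19.5° / cos φ.
k = cos 19.5° / cos 45° = 0.9426/0.7071 = 1.333.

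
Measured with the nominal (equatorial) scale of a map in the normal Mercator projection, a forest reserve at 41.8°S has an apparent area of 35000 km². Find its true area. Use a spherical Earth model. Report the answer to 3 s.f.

19500 km²

The Mercator projection is conformal; its linear scale factor is the same in every direction and equals sec φ = 1/cos φ.
Areal scale = k² = sec²φ = 1/cos²(41.8°) = 1/0.7455² = 1.799.
True area = apparent / (areal scale) = 35000 / 1.799 ≈ 19500 km².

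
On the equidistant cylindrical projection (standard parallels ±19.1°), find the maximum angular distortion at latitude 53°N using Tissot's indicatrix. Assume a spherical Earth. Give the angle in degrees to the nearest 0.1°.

The equidistant cylindrical projection with φ₀ = 19.1° has h = 1 (meridians true) and k = cos φ₀ / cos φ along parallels.
At 53°: h = 1.000, k = 1.570; principal scales a = 1.570, b = 1.000.
sin(ω/2) = (a − b)/(a + b) = 0.5702/2.570 = 0.2218, so ω = 2 arcsin(0.2218) ≈ 25.6°.

25.6°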